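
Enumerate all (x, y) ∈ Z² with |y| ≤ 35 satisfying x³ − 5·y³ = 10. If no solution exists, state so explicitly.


The equation is x³ - 5y³ = 10. For fixed y, x³ = 5·y³ + 10, so a solution requires the RHS to be a perfect cube.
Strategy: iterate y from -35 to 35, compute RHS = 5·y³ + 10, and check whether it is a (positive or negative) perfect cube.
Check small values of y:
  y = 0: RHS = 10 is not a perfect cube.
  y = 1: RHS = 15 is not a perfect cube.
  y = -1: RHS = 5 is not a perfect cube.
  y = 2: RHS = 50 is not a perfect cube.
  y = -2: RHS = -30 is not a perfect cube.
  y = 3: RHS = 145 is not a perfect cube.
  y = -3: RHS = -125 = (-5)³ ⇒ x = -5 works.
Continuing the search up to |y| = 35 finds no further solutions beyond those listed.
Collected solutions: (-5, -3).

Solutions (with |y| ≤ 35): (-5, -3).


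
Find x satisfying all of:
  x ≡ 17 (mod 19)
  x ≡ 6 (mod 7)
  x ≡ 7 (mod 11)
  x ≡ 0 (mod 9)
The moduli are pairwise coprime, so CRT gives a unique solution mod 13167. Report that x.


Product of moduli M = 19 · 7 · 11 · 9 = 13167.
Merge one congruence at a time:
  Start: x ≡ 17 (mod 19).
  Combine with x ≡ 6 (mod 7); new modulus lcm = 133.
    Write x = 17 + 19·t and substitute into x ≡ 6 (mod 7): 19·t ≡ 6 − 17 = -11 (mod 7).
    Reduce coefficients mod 7: 5·t ≡ 3 (mod 7).
    The inverse of 5 mod 7 is 3 (since 5·3 = 15 = 2·7 + 1), so t ≡ 3·3 = 9 ≡ 2 (mod 7).
    Then x = 17 + 19·2 = 55, valid modulo lcm(19, 7) = 133: x ≡ 55 (mod 133).
  Combine with x ≡ 7 (mod 11); new modulus lcm = 1463.
    Write x = 55 + 133·t and substitute into x ≡ 7 (mod 11): 133·t ≡ 7 − 55 = -48 (mod 11).
    Reduce coefficients mod 11: 1·t ≡ 7 (mod 11).
    So t ≡ 7 (mod 11).
    Then x = 55 + 133·7 = 986, valid modulo lcm(133, 11) = 1463: x ≡ 986 (mod 1463).
  Combine with x ≡ 0 (mod 9); new modulus lcm = 13167.
    Write x = 986 + 1463·t and substitute into x ≡ 0 (mod 9): 1463·t ≡ 0 − 986 = -986 (mod 9).
    Reduce coefficients mod 9: 5·t ≡ 4 (mod 9).
    The inverse of 5 mod 9 is 2 (since 5·2 = 10 = 1·9 + 1), so t ≡ 2·4 = 8 ≡ 8 (mod 9).
    Then x = 986 + 1463·8 = 12690, valid modulo lcm(1463, 9) = 13167: x ≡ 12690 (mod 13167).
Verify against each original: 12690 mod 19 = 17, 12690 mod 7 = 6, 12690 mod 11 = 7, 12690 mod 9 = 0.

x ≡ 12690 (mod 13167).


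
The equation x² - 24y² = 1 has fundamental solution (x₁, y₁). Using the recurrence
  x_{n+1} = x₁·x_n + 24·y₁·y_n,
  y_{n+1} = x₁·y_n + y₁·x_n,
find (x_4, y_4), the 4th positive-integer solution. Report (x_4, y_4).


Step 1: Find the fundamental solution (x₁, y₁) of x² - 24y² = 1.
  Expand √24 as a continued fraction. a₀ = ⌊√24⌋ = 4; iterate m_{k+1} = d_k·a_k − m_k, d_{k+1} = (24 − m_{k+1}²)/d_k, a_{k+1} = ⌊(a₀ + m_{k+1})/d_{k+1}⌋ (starting m₀ = 0, d₀ = 1), with convergents p_k = a_k·p_{k-1} + p_{k-2}, q_k = a_k·q_{k-1} + q_{k-2} (p₋₁ = 1, q₋₁ = 0):
  k = 0: a₀ = 4; p₀/q₀ = 4/1; p₀² − 24·q₀² = 16 − 24 = -8.
  k = 1: m = 4, d = 8, a = ⌊(4 + 4)/8⌋ = 1; p/q = (1·4 + 1)/(1·1 + 0) = 5/1; p² − 24·q² = 25 − 24 = 1.
  The first convergent with p² − 24·q² = 1 gives the fundamental solution (x₁, y₁) = (5, 1).
Step 2: Apply the recurrence (x_{n+1}, y_{n+1}) = (x₁x_n + 24y₁y_n, x₁y_n + y₁x_n) repeatedly.
  From (x_1, y_1) = (5, 1): x_2 = 5·5 + 24·1·1 = 49; y_2 = 5·1 + 1·5 = 10.
  From (x_2, y_2) = (49, 10): x_3 = 5·49 + 24·1·10 = 485; y_3 = 5·10 + 1·49 = 99.
  From (x_3, y_3) = (485, 99): x_4 = 5·485 + 24·1·99 = 4801; y_4 = 5·99 + 1·485 = 980.
Step 3: Verify x_4² - 24·y_4² = 23049601 - 23049600 = 1 (should be 1). ✓

(x_1, y_1) = (5, 1); (x_4, y_4) = (4801, 980).


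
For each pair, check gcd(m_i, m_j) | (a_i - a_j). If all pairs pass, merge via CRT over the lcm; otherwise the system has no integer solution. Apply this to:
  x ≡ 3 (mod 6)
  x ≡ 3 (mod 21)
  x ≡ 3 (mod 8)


Moduli 6, 21, 8 are not pairwise coprime, so CRT works modulo lcm(m_i) when all pairwise compatibility conditions hold.
Pairwise compatibility: gcd(m_i, m_j) must divide a_i - a_j for every pair.
Merge one congruence at a time:
  Start: x ≡ 3 (mod 6).
  Combine with x ≡ 3 (mod 21): gcd(6, 21) = 3; 3 - 3 = 0, which IS divisible by 3, so compatible.
    Write x = 3 + 6·t and substitute into x ≡ 3 (mod 21): 6·t ≡ 3 − 3 = 0 (mod 21).
    Divide the congruence (and modulus) by g = 3: 2·t ≡ 0 (mod 7).
    The inverse of 2 mod 7 is 4 (since 2·4 = 8 = 1·7 + 1), so t ≡ 4·0 = 0 ≡ 0 (mod 7).
    Then x = 3 + 6·0 = 3, valid modulo lcm(6, 21) = 42: x ≡ 3 (mod 42).
  Combine with x ≡ 3 (mod 8): gcd(42, 8) = 2; 3 - 3 = 0, which IS divisible by 2, so compatible.
    Write x = 3 + 42·t and substitute into x ≡ 3 (mod 8): 42·t ≡ 3 − 3 = 0 (mod 8).
    Divide the congruence (and modulus) by g = 2: 21·t ≡ 0 (mod 4).
    Reduce coefficients mod 4: 1·t ≡ 0 (mod 4).
    So t ≡ 0 (mod 4).
    Then x = 3 + 42·0 = 3, valid modulo lcm(42, 8) = 168: x ≡ 3 (mod 168).
Verify: 3 mod 6 = 3, 3 mod 21 = 3, 3 mod 8 = 3.

x ≡ 3 (mod 168).


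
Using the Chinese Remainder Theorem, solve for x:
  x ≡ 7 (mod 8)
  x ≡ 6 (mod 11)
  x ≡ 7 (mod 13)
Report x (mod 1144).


Moduli 8, 11, 13 are pairwise coprime; by CRT there is a unique solution modulo M = 8 · 11 · 13 = 1144.
Solve pairwise, accumulating the modulus:
  Start with x ≡ 7 (mod 8).
  Combine with x ≡ 6 (mod 11): since gcd(8, 11) = 1, we get a unique residue mod 88.
    Write x = 7 + 8·t and substitute into x ≡ 6 (mod 11): 8·t ≡ 6 − 7 = -1 (mod 11).
    Reduce coefficients mod 11: 8·t ≡ 10 (mod 11).
    The inverse of 8 mod 11 is 7 (since 8·7 = 56 = 5·11 + 1), so t ≡ 7·10 = 70 ≡ 4 (mod 11).
    Then x = 7 + 8·4 = 39, valid modulo lcm(8, 11) = 88: x ≡ 39 (mod 88).
  Combine with x ≡ 7 (mod 13): since gcd(88, 13) = 1, we get a unique residue mod 1144.
    Write x = 39 + 88·t and substitute into x ≡ 7 (mod 13): 88·t ≡ 7 − 39 = -32 (mod 13).
    Reduce coefficients mod 13: 10·t ≡ 7 (mod 13).
    The inverse of 10 mod 13 is 4 (since 10·4 = 40 = 3·13 + 1), so t ≡ 4·7 = 28 ≡ 2 (mod 13).
    Then x = 39 + 88·2 = 215, valid modulo lcm(88, 13) = 1144: x ≡ 215 (mod 1144).
Verify: 215 mod 8 = 7 ✓, 215 mod 11 = 6 ✓, 215 mod 13 = 7 ✓.

x ≡ 215 (mod 1144).


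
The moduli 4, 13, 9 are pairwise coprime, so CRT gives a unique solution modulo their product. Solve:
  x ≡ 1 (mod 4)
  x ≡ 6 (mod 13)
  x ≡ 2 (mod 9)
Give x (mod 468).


Moduli 4, 13, 9 are pairwise coprime; by CRT there is a unique solution modulo M = 4 · 13 · 9 = 468.
Solve pairwise, accumulating the modulus:
  Start with x ≡ 1 (mod 4).
  Combine with x ≡ 6 (mod 13): since gcd(4, 13) = 1, we get a unique residue mod 52.
    Write x = 1 + 4·t and substitute into x ≡ 6 (mod 13): 4·t ≡ 6 − 1 = 5 (mod 13).
    The inverse of 4 mod 13 is 10 (since 4·10 = 40 = 3·13 + 1), so t ≡ 10·5 = 50 ≡ 11 (mod 13).
    Then x = 1 + 4·11 = 45, valid modulo lcm(4, 13) = 52: x ≡ 45 (mod 52).
  Combine with x ≡ 2 (mod 9): since gcd(52, 9) = 1, we get a unique residue mod 468.
    Write x = 45 + 52·t and substitute into x ≡ 2 (mod 9): 52·t ≡ 2 − 45 = -43 (mod 9).
    Reduce coefficients mod 9: 7·t ≡ 2 (mod 9).
    The inverse of 7 mod 9 is 4 (since 7·4 = 28 = 3·9 + 1), so t ≡ 4·2 = 8 ≡ 8 (mod 9).
    Then x = 45 + 52·8 = 461, valid modulo lcm(52, 9) = 468: x ≡ 461 (mod 468).
Verify: 461 mod 4 = 1 ✓, 461 mod 13 = 6 ✓, 461 mod 9 = 2 ✓.

x ≡ 461 (mod 468).


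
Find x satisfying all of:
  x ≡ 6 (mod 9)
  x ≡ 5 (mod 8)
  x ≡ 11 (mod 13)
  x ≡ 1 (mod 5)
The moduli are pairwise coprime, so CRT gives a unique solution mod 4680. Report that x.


Product of moduli M = 9 · 8 · 13 · 5 = 4680.
Merge one congruence at a time:
  Start: x ≡ 6 (mod 9).
  Combine with x ≡ 5 (mod 8); new modulus lcm = 72.
    Write x = 6 + 9·t and substitute into x ≡ 5 (mod 8): 9·t ≡ 5 − 6 = -1 (mod 8).
    Reduce coefficients mod 8: 1·t ≡ 7 (mod 8).
    So t ≡ 7 (mod 8).
    Then x = 6 + 9·7 = 69, valid modulo lcm(9, 8) = 72: x ≡ 69 (mod 72).
  Combine with x ≡ 11 (mod 13); new modulus lcm = 936.
    Write x = 69 + 72·t and substitute into x ≡ 11 (mod 13): 72·t ≡ 11 − 69 = -58 (mod 13).
    Reduce coefficients mod 13: 7·t ≡ 7 (mod 13).
    The inverse of 7 mod 13 is 2 (since 7·2 = 14 = 1·13 + 1), so t ≡ 2·7 = 14 ≡ 1 (mod 13).
    Then x = 69 + 72·1 = 141, valid modulo lcm(72, 13) = 936: x ≡ 141 (mod 936).
  Combine with x ≡ 1 (mod 5); new modulus lcm = 4680.
    Write x = 141 + 936·t and substitute into x ≡ 1 (mod 5): 936·t ≡ 1 − 141 = -140 (mod 5).
    Reduce coefficients mod 5: 1·t ≡ 0 (mod 5).
    So t ≡ 0 (mod 5).
    Then x = 141 + 936·0 = 141, valid modulo lcm(936, 5) = 4680: x ≡ 141 (mod 4680).
Verify against each original: 141 mod 9 = 6, 141 mod 8 = 5, 141 mod 13 = 11, 141 mod 5 = 1.

x ≡ 141 (mod 4680).


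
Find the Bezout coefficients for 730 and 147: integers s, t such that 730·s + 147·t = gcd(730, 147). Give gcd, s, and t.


Euclidean algorithm on (730, 147) — divide until remainder is 0:
  730 = 4 · 147 + 142
  147 = 1 · 142 + 5
  142 = 28 · 5 + 2
  5 = 2 · 2 + 1
  2 = 2 · 1 + 0
gcd(730, 147) = 1.
Track Bezout coefficients alongside the remainders: start with r₀ = 730 = a·1 + b·0 (s = 1, t = 0) and r₁ = 147 = a·0 + b·1 (s = 0, t = 1); each new remainder r_{k+1} = r_{k-1} − q_k·r_k inherits s_{k+1} = s_{k-1} − q_k·s_k, t_{k+1} = t_{k-1} − q_k·t_k, so r_k = a·s_k + b·t_k at every step:
  q = 4: r = 142, s = 1 − 4·0 = 1, t = 0 − 4·1 = -4  (check: 730·1 + 147·(-4) = 142)
  q = 1: r = 5, s = 0 − 1·1 = -1, t = 1 − 1·(-4) = 5  (check: 730·(-1) + 147·5 = 5)
  q = 28: r = 2, s = 1 − 28·(-1) = 29, t = -4 − 28·5 = -144  (check: 730·29 + 147·(-144) = 2)
  q = 2: r = 1, s = -1 − 2·29 = -59, t = 5 − 2·(-144) = 293  (check: 730·(-59) + 147·293 = 1)
The row with r = 1 (the gcd) gives the Bezout coefficients s = -59, t = 293.
Result: 730 · (-59) + 147 · (293) = 1.

gcd(730, 147) = 1; s = -59, t = 293 (check: 730·(-59) + 147·293 = 1).


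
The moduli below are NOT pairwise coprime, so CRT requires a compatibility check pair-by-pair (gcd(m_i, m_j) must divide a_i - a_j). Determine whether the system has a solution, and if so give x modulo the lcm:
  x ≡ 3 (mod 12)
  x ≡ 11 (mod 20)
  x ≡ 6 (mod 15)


Moduli 12, 20, 15 are not pairwise coprime, so CRT works modulo lcm(m_i) when all pairwise compatibility conditions hold.
Pairwise compatibility: gcd(m_i, m_j) must divide a_i - a_j for every pair.
Merge one congruence at a time:
  Start: x ≡ 3 (mod 12).
  Combine with x ≡ 11 (mod 20): gcd(12, 20) = 4; 11 - 3 = 8, which IS divisible by 4, so compatible.
    Write x = 3 + 12·t and substitute into x ≡ 11 (mod 20): 12·t ≡ 11 − 3 = 8 (mod 20).
    Divide the congruence (and modulus) by g = 4: 3·t ≡ 2 (mod 5).
    The inverse of 3 mod 5 is 2 (since 3·2 = 6 = 1·5 + 1), so t ≡ 2·2 = 4 ≡ 4 (mod 5).
    Then x = 3 + 12·4 = 51, valid modulo lcm(12, 20) = 60: x ≡ 51 (mod 60).
  Combine with x ≡ 6 (mod 15): gcd(60, 15) = 15; 6 - 51 = -45, which IS divisible by 15, so compatible.
    Write x = 51 + 60·t and substitute into x ≡ 6 (mod 15): 60·t ≡ 6 − 51 = -45 (mod 15).
    Divide the congruence (and modulus) by g = 15: 4·t ≡ -3 (mod 1).
    Modulo 1 every t works; take t = 0.
    Then x = 51 + 60·0 = 51, valid modulo lcm(60, 15) = 60: x ≡ 51 (mod 60).
Verify: 51 mod 12 = 3, 51 mod 20 = 11, 51 mod 15 = 6.

x ≡ 51 (mod 60).


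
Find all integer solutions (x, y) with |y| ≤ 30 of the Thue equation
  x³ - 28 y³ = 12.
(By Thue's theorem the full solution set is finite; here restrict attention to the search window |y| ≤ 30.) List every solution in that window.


The equation is x³ - 28y³ = 12. For fixed y, x³ = 28·y³ + 12, so a solution requires the RHS to be a perfect cube.
Strategy: iterate y from -30 to 30, compute RHS = 28·y³ + 12, and check whether it is a (positive or negative) perfect cube.
Check small values of y:
  y = 0: RHS = 12 is not a perfect cube.
  y = 1: RHS = 40 is not a perfect cube.
  y = -1: RHS = -16 is not a perfect cube.
  y = 2: RHS = 236 is not a perfect cube.
  y = -2: RHS = -212 is not a perfect cube.
  y = 3: RHS = 768 is not a perfect cube.
  y = -3: RHS = -744 is not a perfect cube.
Continuing the search up to |y| = 30 finds no solutions either.
No (x, y) in the scanned range satisfies the equation.

No integer solutions with |y| ≤ 30.


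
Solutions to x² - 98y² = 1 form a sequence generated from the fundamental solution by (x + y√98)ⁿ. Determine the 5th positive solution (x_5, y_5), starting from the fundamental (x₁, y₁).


Step 1: Find the fundamental solution (x₁, y₁) of x² - 98y² = 1.
  Expand √98 as a continued fraction. a₀ = ⌊√98⌋ = 9; iterate m_{k+1} = d_k·a_k − m_k, d_{k+1} = (98 − m_{k+1}²)/d_k, a_{k+1} = ⌊(a₀ + m_{k+1})/d_{k+1}⌋ (starting m₀ = 0, d₀ = 1), with convergents p_k = a_k·p_{k-1} + p_{k-2}, q_k = a_k·q_{k-1} + q_{k-2} (p₋₁ = 1, q₋₁ = 0):
  k = 0: a₀ = 9; p₀/q₀ = 9/1; p₀² − 98·q₀² = 81 − 98 = -17.
  k = 1: m = 9, d = 17, a = ⌊(9 + 9)/17⌋ = 1; p/q = (1·9 + 1)/(1·1 + 0) = 10/1; p² − 98·q² = 100 − 98 = 2.
  k = 2: m = 8, d = 2, a = ⌊(9 + 8)/2⌋ = 8; p/q = (8·10 + 9)/(8·1 + 1) = 89/9; p² − 98·q² = 7921 − 7938 = -17.
  k = 3: m = 8, d = 17, a = ⌊(9 + 8)/17⌋ = 1; p/q = (1·89 + 10)/(1·9 + 1) = 99/10; p² − 98·q² = 9801 − 9800 = 1.
  The first convergent with p² − 98·q² = 1 gives the fundamental solution (x₁, y₁) = (99, 10).
Step 2: Apply the recurrence (x_{n+1}, y_{n+1}) = (x₁x_n + 98y₁y_n, x₁y_n + y₁x_n) repeatedly.
  From (x_1, y_1) = (99, 10): x_2 = 99·99 + 98·10·10 = 19601; y_2 = 99·10 + 10·99 = 1980.
  From (x_2, y_2) = (19601, 1980): x_3 = 99·19601 + 98·10·1980 = 3880899; y_3 = 99·1980 + 10·19601 = 392030.
  From (x_3, y_3) = (3880899, 392030): x_4 = 99·3880899 + 98·10·392030 = 768398401; y_4 = 99·392030 + 10·3880899 = 77619960.
  From (x_4, y_4) = (768398401, 77619960): x_5 = 99·768398401 + 98·10·77619960 = 152139002499; y_5 = 99·77619960 + 10·768398401 = 15368360050.
Step 3: Verify x_5² - 98·y_5² = 23146276081390728245001 - 23146276081390728245000 = 1 (should be 1). ✓

(x_1, y_1) = (99, 10); (x_5, y_5) = (152139002499, 15368360050).


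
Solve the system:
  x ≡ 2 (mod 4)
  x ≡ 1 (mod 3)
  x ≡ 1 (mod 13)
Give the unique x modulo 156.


Moduli 4, 3, 13 are pairwise coprime; by CRT there is a unique solution modulo M = 4 · 3 · 13 = 156.
Solve pairwise, accumulating the modulus:
  Start with x ≡ 2 (mod 4).
  Combine with x ≡ 1 (mod 3): since gcd(4, 3) = 1, we get a unique residue mod 12.
    Write x = 2 + 4·t and substitute into x ≡ 1 (mod 3): 4·t ≡ 1 − 2 = -1 (mod 3).
    Reduce coefficients mod 3: 1·t ≡ 2 (mod 3).
    So t ≡ 2 (mod 3).
    Then x = 2 + 4·2 = 10, valid modulo lcm(4, 3) = 12: x ≡ 10 (mod 12).
  Combine with x ≡ 1 (mod 13): since gcd(12, 13) = 1, we get a unique residue mod 156.
    Write x = 10 + 12·t and substitute into x ≡ 1 (mod 13): 12·t ≡ 1 − 10 = -9 (mod 13).
    Reduce coefficients mod 13: 12·t ≡ 4 (mod 13).
    The inverse of 12 mod 13 is 12 (since 12·12 = 144 = 11·13 + 1), so t ≡ 12·4 = 48 ≡ 9 (mod 13).
    Then x = 10 + 12·9 = 118, valid modulo lcm(12, 13) = 156: x ≡ 118 (mod 156).
Verify: 118 mod 4 = 2 ✓, 118 mod 3 = 1 ✓, 118 mod 13 = 1 ✓.

x ≡ 118 (mod 156).


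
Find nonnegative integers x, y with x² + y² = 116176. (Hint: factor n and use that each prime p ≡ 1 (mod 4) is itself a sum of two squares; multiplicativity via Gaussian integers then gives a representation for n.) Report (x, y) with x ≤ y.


Step 1: Factor n = 116176 = 2^4 · 53 · 137.
Step 2: Check the mod-4 condition on each prime factor: 2 = 2 (special); 53 ≡ 1 (mod 4), exponent 1; 137 ≡ 1 (mod 4), exponent 1.
All primes ≡ 3 (mod 4) appear to even exponent (or don't appear), so by the two-squares theorem n IS expressible as a sum of two squares.
Step 3: Build a representation. Group n = k² · m with k = 4 and m = 53 · 137 = 7261 (a product of primes ≡ 1 (mod 4)); a representation of m scales to one of n via (k·x)² + (k·y)² = k²(x² + y²). Each prime p ≡ 1 (mod 4) is itself a sum of two squares; find a² by testing p − a² for a perfect square:
  53: 53 − 1² = 52, 53 − 2² = 49 = 7² ⇒ 53 = 2² + 7².
  137: 137 − 1² = 136, 137 − 2² = 133, 137 − 3² = 128, 137 − 4² = 121 = 11² ⇒ 137 = 4² + 11².
  Combine using the Brahmagupta–Fibonacci identity (a² + b²)(c² + d²) = (ac − bd)² + (ad + bc)² = (ac + bd)² + (ad − bc)²:
  53 · 137 = 7261: from (2² + 7²)(4² + 11²), take (2·4 − 7·11, 2·11 + 7·4) = (8 − 77, 22 + 28) = (-69, 50); dropping signs (only squares matter) gives (69, 50); check 69² + 50² = 4761 + 2500 = 7261 ✓.
  Scale by k = 4: (4·69, 4·50) = (276, 200).
Step 4: Order so x ≤ y and verify: 200² + 276² = 40000 + 76176 = 116176 = n. ✓

n = 116176 = 200² + 276² (one valid representation with x ≤ y).


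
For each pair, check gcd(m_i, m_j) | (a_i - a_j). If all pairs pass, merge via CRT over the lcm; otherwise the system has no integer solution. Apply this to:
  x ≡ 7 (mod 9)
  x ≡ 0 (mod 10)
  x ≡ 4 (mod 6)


Moduli 9, 10, 6 are not pairwise coprime, so CRT works modulo lcm(m_i) when all pairwise compatibility conditions hold.
Pairwise compatibility: gcd(m_i, m_j) must divide a_i - a_j for every pair.
Merge one congruence at a time:
  Start: x ≡ 7 (mod 9).
  Combine with x ≡ 0 (mod 10): gcd(9, 10) = 1; 0 - 7 = -7, which IS divisible by 1, so compatible.
    Write x = 7 + 9·t and substitute into x ≡ 0 (mod 10): 9·t ≡ 0 − 7 = -7 (mod 10).
    Reduce coefficients mod 10: 9·t ≡ 3 (mod 10).
    The inverse of 9 mod 10 is 9 (since 9·9 = 81 = 8·10 + 1), so t ≡ 9·3 = 27 ≡ 7 (mod 10).
    Then x = 7 + 9·7 = 70, valid modulo lcm(9, 10) = 90: x ≡ 70 (mod 90).
  Combine with x ≡ 4 (mod 6): gcd(90, 6) = 6; 4 - 70 = -66, which IS divisible by 6, so compatible.
    Write x = 70 + 90·t and substitute into x ≡ 4 (mod 6): 90·t ≡ 4 − 70 = -66 (mod 6).
    Divide the congruence (and modulus) by g = 6: 15·t ≡ -11 (mod 1).
    Modulo 1 every t works; take t = 0.
    Then x = 70 + 90·0 = 70, valid modulo lcm(90, 6) = 90: x ≡ 70 (mod 90).
Verify: 70 mod 9 = 7, 70 mod 10 = 0, 70 mod 6 = 4.

x ≡ 70 (mod 90).


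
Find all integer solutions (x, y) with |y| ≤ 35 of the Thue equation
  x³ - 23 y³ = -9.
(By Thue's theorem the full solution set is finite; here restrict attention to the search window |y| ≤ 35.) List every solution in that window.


The equation is x³ - 23y³ = -9. For fixed y, x³ = 23·y³ − 9, so a solution requires the RHS to be a perfect cube.
Strategy: iterate y from -35 to 35, compute RHS = 23·y³ − 9, and check whether it is a (positive or negative) perfect cube.
Check small values of y:
  y = 0: RHS = -9 is not a perfect cube.
  y = 1: RHS = 14 is not a perfect cube.
  y = -1: RHS = -32 is not a perfect cube.
  y = 2: RHS = 175 is not a perfect cube.
  y = -2: RHS = -193 is not a perfect cube.
  y = 3: RHS = 612 is not a perfect cube.
  y = -3: RHS = -630 is not a perfect cube.
Continuing the search up to |y| = 35 finds no solutions either.
No (x, y) in the scanned range satisfies the equation.

No integer solutions with |y| ≤ 35.


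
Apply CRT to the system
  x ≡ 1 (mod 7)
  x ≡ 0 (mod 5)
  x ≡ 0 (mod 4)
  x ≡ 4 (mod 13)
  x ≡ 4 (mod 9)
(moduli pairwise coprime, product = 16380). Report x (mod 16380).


Product of moduli M = 7 · 5 · 4 · 13 · 9 = 16380.
Merge one congruence at a time:
  Start: x ≡ 1 (mod 7).
  Combine with x ≡ 0 (mod 5); new modulus lcm = 35.
    Write x = 1 + 7·t and substitute into x ≡ 0 (mod 5): 7·t ≡ 0 − 1 = -1 (mod 5).
    Reduce coefficients mod 5: 2·t ≡ 4 (mod 5).
    The inverse of 2 mod 5 is 3 (since 2·3 = 6 = 1·5 + 1), so t ≡ 3·4 = 12 ≡ 2 (mod 5).
    Then x = 1 + 7·2 = 15, valid modulo lcm(7, 5) = 35: x ≡ 15 (mod 35).
  Combine with x ≡ 0 (mod 4); new modulus lcm = 140.
    Write x = 15 + 35·t and substitute into x ≡ 0 (mod 4): 35·t ≡ 0 − 15 = -15 (mod 4).
    Reduce coefficients mod 4: 3·t ≡ 1 (mod 4).
    The inverse of 3 mod 4 is 3 (since 3·3 = 9 = 2·4 + 1), so t ≡ 3·1 = 3 ≡ 3 (mod 4).
    Then x = 15 + 35·3 = 120, valid modulo lcm(35, 4) = 140: x ≡ 120 (mod 140).
  Combine with x ≡ 4 (mod 13); new modulus lcm = 1820.
    Write x = 120 + 140·t and substitute into x ≡ 4 (mod 13): 140·t ≡ 4 − 120 = -116 (mod 13).
    Reduce coefficients mod 13: 10·t ≡ 1 (mod 13).
    The inverse of 10 mod 13 is 4 (since 10·4 = 40 = 3·13 + 1), so t ≡ 4·1 = 4 ≡ 4 (mod 13).
    Then x = 120 + 140·4 = 680, valid modulo lcm(140, 13) = 1820: x ≡ 680 (mod 1820).
  Combine with x ≡ 4 (mod 9); new modulus lcm = 16380.
    Write x = 680 + 1820·t and substitute into x ≡ 4 (mod 9): 1820·t ≡ 4 − 680 = -676 (mod 9).
    Reduce coefficients mod 9: 2·t ≡ 8 (mod 9).
    The inverse of 2 mod 9 is 5 (since 2·5 = 10 = 1·9 + 1), so t ≡ 5·8 = 40 ≡ 4 (mod 9).
    Then x = 680 + 1820·4 = 7960, valid modulo lcm(1820, 9) = 16380: x ≡ 7960 (mod 16380).
Verify against each original: 7960 mod 7 = 1, 7960 mod 5 = 0, 7960 mod 4 = 0, 7960 mod 13 = 4, 7960 mod 9 = 4.

x ≡ 7960 (mod 16380).


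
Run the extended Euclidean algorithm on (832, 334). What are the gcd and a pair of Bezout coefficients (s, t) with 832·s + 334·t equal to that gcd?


Euclidean algorithm on (832, 334) — divide until remainder is 0:
  832 = 2 · 334 + 164
  334 = 2 · 164 + 6
  164 = 27 · 6 + 2
  6 = 3 · 2 + 0
gcd(832, 334) = 2.
Track Bezout coefficients alongside the remainders: start with r₀ = 832 = a·1 + b·0 (s = 1, t = 0) and r₁ = 334 = a·0 + b·1 (s = 0, t = 1); each new remainder r_{k+1} = r_{k-1} − q_k·r_k inherits s_{k+1} = s_{k-1} − q_k·s_k, t_{k+1} = t_{k-1} − q_k·t_k, so r_k = a·s_k + b·t_k at every step:
  q = 2: r = 164, s = 1 − 2·0 = 1, t = 0 − 2·1 = -2  (check: 832·1 + 334·(-2) = 164)
  q = 2: r = 6, s = 0 − 2·1 = -2, t = 1 − 2·(-2) = 5  (check: 832·(-2) + 334·5 = 6)
  q = 27: r = 2, s = 1 − 27·(-2) = 55, t = -2 − 27·5 = -137  (check: 832·55 + 334·(-137) = 2)
The row with r = 2 (the gcd) gives the Bezout coefficients s = 55, t = -137.
Result: 832 · (55) + 334 · (-137) = 2.

gcd(832, 334) = 2; s = 55, t = -137 (check: 832·55 + 334·(-137) = 2).


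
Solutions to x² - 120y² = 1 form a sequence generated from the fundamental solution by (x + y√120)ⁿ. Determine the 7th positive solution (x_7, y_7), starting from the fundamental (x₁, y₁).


Step 1: Find the fundamental solution (x₁, y₁) of x² - 120y² = 1.
  Expand √120 as a continued fraction. a₀ = ⌊√120⌋ = 10; iterate m_{k+1} = d_k·a_k − m_k, d_{k+1} = (120 − m_{k+1}²)/d_k, a_{k+1} = ⌊(a₀ + m_{k+1})/d_{k+1}⌋ (starting m₀ = 0, d₀ = 1), with convergents p_k = a_k·p_{k-1} + p_{k-2}, q_k = a_k·q_{k-1} + q_{k-2} (p₋₁ = 1, q₋₁ = 0):
  k = 0: a₀ = 10; p₀/q₀ = 10/1; p₀² − 120·q₀² = 100 − 120 = -20.
  k = 1: m = 10, d = 20, a = ⌊(10 + 10)/20⌋ = 1; p/q = (1·10 + 1)/(1·1 + 0) = 11/1; p² − 120·q² = 121 − 120 = 1.
  The first convergent with p² − 120·q² = 1 gives the fundamental solution (x₁, y₁) = (11, 1).
Step 2: Apply the recurrence (x_{n+1}, y_{n+1}) = (x₁x_n + 120y₁y_n, x₁y_n + y₁x_n) repeatedly.
  From (x_1, y_1) = (11, 1): x_2 = 11·11 + 120·1·1 = 241; y_2 = 11·1 + 1·11 = 22.
  From (x_2, y_2) = (241, 22): x_3 = 11·241 + 120·1·22 = 5291; y_3 = 11·22 + 1·241 = 483.
  From (x_3, y_3) = (5291, 483): x_4 = 11·5291 + 120·1·483 = 116161; y_4 = 11·483 + 1·5291 = 10604.
  From (x_4, y_4) = (116161, 10604): x_5 = 11·116161 + 120·1·10604 = 2550251; y_5 = 11·10604 + 1·116161 = 232805.
  From (x_5, y_5) = (2550251, 232805): x_6 = 11·2550251 + 120·1·232805 = 55989361; y_6 = 11·232805 + 1·2550251 = 5111106.
  From (x_6, y_6) = (55989361, 5111106): x_7 = 11·55989361 + 120·1·5111106 = 1229215691; y_7 = 11·5111106 + 1·55989361 = 112211527.
Step 3: Verify x_7² - 120·y_7² = 1510971215000607481 - 1510971215000607480 = 1 (should be 1). ✓

(x_1, y_1) = (11, 1); (x_7, y_7) = (1229215691, 112211527).


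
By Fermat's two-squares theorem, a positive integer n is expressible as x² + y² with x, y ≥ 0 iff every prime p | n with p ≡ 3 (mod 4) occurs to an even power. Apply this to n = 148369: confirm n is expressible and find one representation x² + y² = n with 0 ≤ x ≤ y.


Step 1: Factor n = 148369 = 13 · 101 · 113.
Step 2: Check the mod-4 condition on each prime factor: 13 ≡ 1 (mod 4), exponent 1; 101 ≡ 1 (mod 4), exponent 1; 113 ≡ 1 (mod 4), exponent 1.
All primes ≡ 3 (mod 4) appear to even exponent (or don't appear), so by the two-squares theorem n IS expressible as a sum of two squares.
Step 3: Build a representation. Here n = 13 · 101 · 113 is a product of primes ≡ 1 (mod 4). Each prime p ≡ 1 (mod 4) is itself a sum of two squares; find a² by testing p − a² for a perfect square:
  13: 13 − 1² = 12, 13 − 2² = 9 = 3² ⇒ 13 = 2² + 3².
  101: 101 − 1² = 100 = 10² ⇒ 101 = 1² + 10².
  113: 113 − 1² = 112, 113 − 2² = 109, 113 − 3² = 104, 113 − 4² = 97, 113 − 5² = 88, 113 − 6² = 77, 113 − 7² = 64 = 8² ⇒ 113 = 7² + 8².
  Combine using the Brahmagupta–Fibonacci identity (a² + b²)(c² + d²) = (ac − bd)² + (ad + bc)² = (ac + bd)² + (ad − bc)²:
  13 · 101 = 1313: from (2² + 3²)(1² + 10²), take (2·1 − 3·10, 2·10 + 3·1) = (2 − 30, 20 + 3) = (-28, 23); dropping signs (only squares matter) gives (28, 23); check 28² + 23² = 784 + 529 = 1313 ✓.
  1313 · 113 = 148369: from (28² + 23²)(7² + 8²), take (28·7 − 23·8, 28·8 + 23·7) = (196 − 184, 224 + 161) = (12, 385); check 12² + 385² = 144 + 148225 = 148369 ✓.
Step 4: Order so x ≤ y and verify: 12² + 385² = 144 + 148225 = 148369 = n. ✓

n = 148369 = 12² + 385² (one valid representation with x ≤ y).


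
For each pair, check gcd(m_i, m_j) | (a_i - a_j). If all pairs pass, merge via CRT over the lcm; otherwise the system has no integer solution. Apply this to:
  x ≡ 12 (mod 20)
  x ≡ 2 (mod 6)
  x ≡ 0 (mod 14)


Moduli 20, 6, 14 are not pairwise coprime, so CRT works modulo lcm(m_i) when all pairwise compatibility conditions hold.
Pairwise compatibility: gcd(m_i, m_j) must divide a_i - a_j for every pair.
Merge one congruence at a time:
  Start: x ≡ 12 (mod 20).
  Combine with x ≡ 2 (mod 6): gcd(20, 6) = 2; 2 - 12 = -10, which IS divisible by 2, so compatible.
    Write x = 12 + 20·t and substitute into x ≡ 2 (mod 6): 20·t ≡ 2 − 12 = -10 (mod 6).
    Divide the congruence (and modulus) by g = 2: 10·t ≡ -5 (mod 3).
    Reduce coefficients mod 3: 1·t ≡ 1 (mod 3).
    So t ≡ 1 (mod 3).
    Then x = 12 + 20·1 = 32, valid modulo lcm(20, 6) = 60: x ≡ 32 (mod 60).
  Combine with x ≡ 0 (mod 14): gcd(60, 14) = 2; 0 - 32 = -32, which IS divisible by 2, so compatible.
    Write x = 32 + 60·t and substitute into x ≡ 0 (mod 14): 60·t ≡ 0 − 32 = -32 (mod 14).
    Divide the congruence (and modulus) by g = 2: 30·t ≡ -16 (mod 7).
    Reduce coefficients mod 7: 2·t ≡ 5 (mod 7).
    The inverse of 2 mod 7 is 4 (since 2·4 = 8 = 1·7 + 1), so t ≡ 4·5 = 20 ≡ 6 (mod 7).
    Then x = 32 + 60·6 = 392, valid modulo lcm(60, 14) = 420: x ≡ 392 (mod 420).
Verify: 392 mod 20 = 12, 392 mod 6 = 2, 392 mod 14 = 0.

x ≡ 392 (mod 420).


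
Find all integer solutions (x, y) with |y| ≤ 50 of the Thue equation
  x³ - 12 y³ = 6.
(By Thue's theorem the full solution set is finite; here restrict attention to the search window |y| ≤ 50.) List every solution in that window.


The equation is x³ - 12y³ = 6. For fixed y, x³ = 12·y³ + 6, so a solution requires the RHS to be a perfect cube.
Strategy: iterate y from -50 to 50, compute RHS = 12·y³ + 6, and check whether it is a (positive or negative) perfect cube.
Check small values of y:
  y = 0: RHS = 6 is not a perfect cube.
  y = 1: RHS = 18 is not a perfect cube.
  y = -1: RHS = -6 is not a perfect cube.
  y = 2: RHS = 102 is not a perfect cube.
  y = -2: RHS = -90 is not a perfect cube.
  y = 3: RHS = 330 is not a perfect cube.
  y = -3: RHS = -318 is not a perfect cube.
Continuing the search up to |y| = 50 finds no solutions either.
No (x, y) in the scanned range satisfies the equation.

No integer solutions with |y| ≤ 50.


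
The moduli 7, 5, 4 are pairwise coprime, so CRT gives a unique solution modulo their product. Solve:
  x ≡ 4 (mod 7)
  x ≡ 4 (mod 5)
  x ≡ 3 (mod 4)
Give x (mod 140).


Moduli 7, 5, 4 are pairwise coprime; by CRT there is a unique solution modulo M = 7 · 5 · 4 = 140.
Solve pairwise, accumulating the modulus:
  Start with x ≡ 4 (mod 7).
  Combine with x ≡ 4 (mod 5): since gcd(7, 5) = 1, we get a unique residue mod 35.
    Write x = 4 + 7·t and substitute into x ≡ 4 (mod 5): 7·t ≡ 4 − 4 = 0 (mod 5).
    Reduce coefficients mod 5: 2·t ≡ 0 (mod 5).
    The inverse of 2 mod 5 is 3 (since 2·3 = 6 = 1·5 + 1), so t ≡ 3·0 = 0 ≡ 0 (mod 5).
    Then x = 4 + 7·0 = 4, valid modulo lcm(7, 5) = 35: x ≡ 4 (mod 35).
  Combine with x ≡ 3 (mod 4): since gcd(35, 4) = 1, we get a unique residue mod 140.
    Write x = 4 + 35·t and substitute into x ≡ 3 (mod 4): 35·t ≡ 3 − 4 = -1 (mod 4).
    Reduce coefficients mod 4: 3·t ≡ 3 (mod 4).
    The inverse of 3 mod 4 is 3 (since 3·3 = 9 = 2·4 + 1), so t ≡ 3·3 = 9 ≡ 1 (mod 4).
    Then x = 4 + 35·1 = 39, valid modulo lcm(35, 4) = 140: x ≡ 39 (mod 140).
Verify: 39 mod 7 = 4 ✓, 39 mod 5 = 4 ✓, 39 mod 4 = 3 ✓.

x ≡ 39 (mod 140).


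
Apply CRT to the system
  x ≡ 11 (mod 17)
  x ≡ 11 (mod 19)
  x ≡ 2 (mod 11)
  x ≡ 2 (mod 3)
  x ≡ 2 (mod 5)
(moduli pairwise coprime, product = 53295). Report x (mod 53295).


Product of moduli M = 17 · 19 · 11 · 3 · 5 = 53295.
Merge one congruence at a time:
  Start: x ≡ 11 (mod 17).
  Combine with x ≡ 11 (mod 19); new modulus lcm = 323.
    Write x = 11 + 17·t and substitute into x ≡ 11 (mod 19): 17·t ≡ 11 − 11 = 0 (mod 19).
    The inverse of 17 mod 19 is 9 (since 17·9 = 153 = 8·19 + 1), so t ≡ 9·0 = 0 ≡ 0 (mod 19).
    Then x = 11 + 17·0 = 11, valid modulo lcm(17, 19) = 323: x ≡ 11 (mod 323).
  Combine with x ≡ 2 (mod 11); new modulus lcm = 3553.
    Write x = 11 + 323·t and substitute into x ≡ 2 (mod 11): 323·t ≡ 2 − 11 = -9 (mod 11).
    Reduce coefficients mod 11: 4·t ≡ 2 (mod 11).
    The inverse of 4 mod 11 is 3 (since 4·3 = 12 = 1·11 + 1), so t ≡ 3·2 = 6 ≡ 6 (mod 11).
    Then x = 11 + 323·6 = 1949, valid modulo lcm(323, 11) = 3553: x ≡ 1949 (mod 3553).
  Combine with x ≡ 2 (mod 3); new modulus lcm = 10659.
    Write x = 1949 + 3553·t and substitute into x ≡ 2 (mod 3): 3553·t ≡ 2 − 1949 = -1947 (mod 3).
    Reduce coefficients mod 3: 1·t ≡ 0 (mod 3).
    So t ≡ 0 (mod 3).
    Then x = 1949 + 3553·0 = 1949, valid modulo lcm(3553, 3) = 10659: x ≡ 1949 (mod 10659).
  Combine with x ≡ 2 (mod 5); new modulus lcm = 53295.
    Write x = 1949 + 10659·t and substitute into x ≡ 2 (mod 5): 10659·t ≡ 2 − 1949 = -1947 (mod 5).
    Reduce coefficients mod 5: 4·t ≡ 3 (mod 5).
    The inverse of 4 mod 5 is 4 (since 4·4 = 16 = 3·5 + 1), so t ≡ 4·3 = 12 ≡ 2 (mod 5).
    Then x = 1949 + 10659·2 = 23267, valid modulo lcm(10659, 5) = 53295: x ≡ 23267 (mod 53295).
Verify against each original: 23267 mod 17 = 11, 23267 mod 19 = 11, 23267 mod 11 = 2, 23267 mod 3 = 2, 23267 mod 5 = 2.

x ≡ 23267 (mod 53295).


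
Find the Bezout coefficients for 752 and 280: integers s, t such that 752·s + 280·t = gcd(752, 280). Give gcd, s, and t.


Euclidean algorithm on (752, 280) — divide until remainder is 0:
  752 = 2 · 280 + 192
  280 = 1 · 192 + 88
  192 = 2 · 88 + 16
  88 = 5 · 16 + 8
  16 = 2 · 8 + 0
gcd(752, 280) = 8.
Track Bezout coefficients alongside the remainders: start with r₀ = 752 = a·1 + b·0 (s = 1, t = 0) and r₁ = 280 = a·0 + b·1 (s = 0, t = 1); each new remainder r_{k+1} = r_{k-1} − q_k·r_k inherits s_{k+1} = s_{k-1} − q_k·s_k, t_{k+1} = t_{k-1} − q_k·t_k, so r_k = a·s_k + b·t_k at every step:
  q = 2: r = 192, s = 1 − 2·0 = 1, t = 0 − 2·1 = -2  (check: 752·1 + 280·(-2) = 192)
  q = 1: r = 88, s = 0 − 1·1 = -1, t = 1 − 1·(-2) = 3  (check: 752·(-1) + 280·3 = 88)
  q = 2: r = 16, s = 1 − 2·(-1) = 3, t = -2 − 2·3 = -8  (check: 752·3 + 280·(-8) = 16)
  q = 5: r = 8, s = -1 − 5·3 = -16, t = 3 − 5·(-8) = 43  (check: 752·(-16) + 280·43 = 8)
The row with r = 8 (the gcd) gives the Bezout coefficients s = -16, t = 43.
Result: 752 · (-16) + 280 · (43) = 8.

gcd(752, 280) = 8; s = -16, t = 43 (check: 752·(-16) + 280·43 = 8).


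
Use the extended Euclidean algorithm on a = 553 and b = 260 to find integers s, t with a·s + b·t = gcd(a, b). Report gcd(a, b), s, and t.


Euclidean algorithm on (553, 260) — divide until remainder is 0:
  553 = 2 · 260 + 33
  260 = 7 · 33 + 29
  33 = 1 · 29 + 4
  29 = 7 · 4 + 1
  4 = 4 · 1 + 0
gcd(553, 260) = 1.
Track Bezout coefficients alongside the remainders: start with r₀ = 553 = a·1 + b·0 (s = 1, t = 0) and r₁ = 260 = a·0 + b·1 (s = 0, t = 1); each new remainder r_{k+1} = r_{k-1} − q_k·r_k inherits s_{k+1} = s_{k-1} − q_k·s_k, t_{k+1} = t_{k-1} − q_k·t_k, so r_k = a·s_k + b·t_k at every step:
  q = 2: r = 33, s = 1 − 2·0 = 1, t = 0 − 2·1 = -2  (check: 553·1 + 260·(-2) = 33)
  q = 7: r = 29, s = 0 − 7·1 = -7, t = 1 − 7·(-2) = 15  (check: 553·(-7) + 260·15 = 29)
  q = 1: r = 4, s = 1 − 1·(-7) = 8, t = -2 − 1·15 = -17  (check: 553·8 + 260·(-17) = 4)
  q = 7: r = 1, s = -7 − 7·8 = -63, t = 15 − 7·(-17) = 134  (check: 553·(-63) + 260·134 = 1)
The row with r = 1 (the gcd) gives the Bezout coefficients s = -63, t = 134.
Result: 553 · (-63) + 260 · (134) = 1.

gcd(553, 260) = 1; s = -63, t = 134 (check: 553·(-63) + 260·134 = 1).


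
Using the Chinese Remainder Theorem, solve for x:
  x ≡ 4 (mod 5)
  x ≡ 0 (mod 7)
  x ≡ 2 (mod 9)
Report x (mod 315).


Moduli 5, 7, 9 are pairwise coprime; by CRT there is a unique solution modulo M = 5 · 7 · 9 = 315.
Solve pairwise, accumulating the modulus:
  Start with x ≡ 4 (mod 5).
  Combine with x ≡ 0 (mod 7): since gcd(5, 7) = 1, we get a unique residue mod 35.
    Write x = 4 + 5·t and substitute into x ≡ 0 (mod 7): 5·t ≡ 0 − 4 = -4 (mod 7).
    Reduce coefficients mod 7: 5·t ≡ 3 (mod 7).
    The inverse of 5 mod 7 is 3 (since 5·3 = 15 = 2·7 + 1), so t ≡ 3·3 = 9 ≡ 2 (mod 7).
    Then x = 4 + 5·2 = 14, valid modulo lcm(5, 7) = 35: x ≡ 14 (mod 35).
  Combine with x ≡ 2 (mod 9): since gcd(35, 9) = 1, we get a unique residue mod 315.
    Write x = 14 + 35·t and substitute into x ≡ 2 (mod 9): 35·t ≡ 2 − 14 = -12 (mod 9).
    Reduce coefficients mod 9: 8·t ≡ 6 (mod 9).
    The inverse of 8 mod 9 is 8 (since 8·8 = 64 = 7·9 + 1), so t ≡ 8·6 = 48 ≡ 3 (mod 9).
    Then x = 14 + 35·3 = 119, valid modulo lcm(35, 9) = 315: x ≡ 119 (mod 315).
Verify: 119 mod 5 = 4 ✓, 119 mod 7 = 0 ✓, 119 mod 9 = 2 ✓.

x ≡ 119 (mod 315).


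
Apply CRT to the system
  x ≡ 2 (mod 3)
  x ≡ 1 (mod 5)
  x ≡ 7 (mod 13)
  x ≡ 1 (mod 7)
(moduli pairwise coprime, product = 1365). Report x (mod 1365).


Product of moduli M = 3 · 5 · 13 · 7 = 1365.
Merge one congruence at a time:
  Start: x ≡ 2 (mod 3).
  Combine with x ≡ 1 (mod 5); new modulus lcm = 15.
    Write x = 2 + 3·t and substitute into x ≡ 1 (mod 5): 3·t ≡ 1 − 2 = -1 (mod 5).
    Reduce coefficients mod 5: 3·t ≡ 4 (mod 5).
    The inverse of 3 mod 5 is 2 (since 3·2 = 6 = 1·5 + 1), so t ≡ 2·4 = 8 ≡ 3 (mod 5).
    Then x = 2 + 3·3 = 11, valid modulo lcm(3, 5) = 15: x ≡ 11 (mod 15).
  Combine with x ≡ 7 (mod 13); new modulus lcm = 195.
    Write x = 11 + 15·t and substitute into x ≡ 7 (mod 13): 15·t ≡ 7 − 11 = -4 (mod 13).
    Reduce coefficients mod 13: 2·t ≡ 9 (mod 13).
    The inverse of 2 mod 13 is 7 (since 2·7 = 14 = 1·13 + 1), so t ≡ 7·9 = 63 ≡ 11 (mod 13).
    Then x = 11 + 15·11 = 176, valid modulo lcm(15, 13) = 195: x ≡ 176 (mod 195).
  Combine with x ≡ 1 (mod 7); new modulus lcm = 1365.
    Write x = 176 + 195·t and substitute into x ≡ 1 (mod 7): 195·t ≡ 1 − 176 = -175 (mod 7).
    Reduce coefficients mod 7: 6·t ≡ 0 (mod 7).
    The inverse of 6 mod 7 is 6 (since 6·6 = 36 = 5·7 + 1), so t ≡ 6·0 = 0 ≡ 0 (mod 7).
    Then x = 176 + 195·0 = 176, valid modulo lcm(195, 7) = 1365: x ≡ 176 (mod 1365).
Verify against each original: 176 mod 3 = 2, 176 mod 5 = 1, 176 mod 13 = 7, 176 mod 7 = 1.

x ≡ 176 (mod 1365).


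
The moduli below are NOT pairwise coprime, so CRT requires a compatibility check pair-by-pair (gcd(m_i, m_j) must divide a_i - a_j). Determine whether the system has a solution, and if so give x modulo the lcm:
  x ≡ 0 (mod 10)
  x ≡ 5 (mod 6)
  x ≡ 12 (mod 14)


Moduli 10, 6, 14 are not pairwise coprime, so CRT works modulo lcm(m_i) when all pairwise compatibility conditions hold.
Pairwise compatibility: gcd(m_i, m_j) must divide a_i - a_j for every pair.
Merge one congruence at a time:
  Start: x ≡ 0 (mod 10).
  Combine with x ≡ 5 (mod 6): gcd(10, 6) = 2, and 5 - 0 = 5 is NOT divisible by 2.
    ⇒ system is inconsistent (no integer solution).

No solution (the system is inconsistent).


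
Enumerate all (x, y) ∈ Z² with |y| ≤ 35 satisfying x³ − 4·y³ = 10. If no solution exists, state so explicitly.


The equation is x³ - 4y³ = 10. For fixed y, x³ = 4·y³ + 10, so a solution requires the RHS to be a perfect cube.
Strategy: iterate y from -35 to 35, compute RHS = 4·y³ + 10, and check whether it is a (positive or negative) perfect cube.
Check small values of y:
  y = 0: RHS = 10 is not a perfect cube.
  y = 1: RHS = 14 is not a perfect cube.
  y = -1: RHS = 6 is not a perfect cube.
  y = 2: RHS = 42 is not a perfect cube.
  y = -2: RHS = -22 is not a perfect cube.
  y = 3: RHS = 118 is not a perfect cube.
  y = -3: RHS = -98 is not a perfect cube.
Continuing the search up to |y| = 35 finds no solutions either.
No (x, y) in the scanned range satisfies the equation.

No integer solutions with |y| ≤ 35.


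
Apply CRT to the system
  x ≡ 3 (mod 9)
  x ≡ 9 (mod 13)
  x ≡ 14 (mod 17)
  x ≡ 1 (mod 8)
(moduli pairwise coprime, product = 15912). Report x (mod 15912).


Product of moduli M = 9 · 13 · 17 · 8 = 15912.
Merge one congruence at a time:
  Start: x ≡ 3 (mod 9).
  Combine with x ≡ 9 (mod 13); new modulus lcm = 117.
    Write x = 3 + 9·t and substitute into x ≡ 9 (mod 13): 9·t ≡ 9 − 3 = 6 (mod 13).
    The inverse of 9 mod 13 is 3 (since 9·3 = 27 = 2·13 + 1), so t ≡ 3·6 = 18 ≡ 5 (mod 13).
    Then x = 3 + 9·5 = 48, valid modulo lcm(9, 13) = 117: x ≡ 48 (mod 117).
  Combine with x ≡ 14 (mod 17); new modulus lcm = 1989.
    Write x = 48 + 117·t and substitute into x ≡ 14 (mod 17): 117·t ≡ 14 − 48 = -34 (mod 17).
    Reduce coefficients mod 17: 15·t ≡ 0 (mod 17).
    The inverse of 15 mod 17 is 8 (since 15·8 = 120 = 7·17 + 1), so t ≡ 8·0 = 0 ≡ 0 (mod 17).
    Then x = 48 + 117·0 = 48, valid modulo lcm(117, 17) = 1989: x ≡ 48 (mod 1989).
  Combine with x ≡ 1 (mod 8); new modulus lcm = 15912.
    Write x = 48 + 1989·t and substitute into x ≡ 1 (mod 8): 1989·t ≡ 1 − 48 = -47 (mod 8).
    Reduce coefficients mod 8: 5·t ≡ 1 (mod 8).
    The inverse of 5 mod 8 is 5 (since 5·5 = 25 = 3·8 + 1), so t ≡ 5·1 = 5 ≡ 5 (mod 8).
    Then x = 48 + 1989·5 = 9993, valid modulo lcm(1989, 8) = 15912: x ≡ 9993 (mod 15912).
Verify against each original: 9993 mod 9 = 3, 9993 mod 13 = 9, 9993 mod 17 = 14, 9993 mod 8 = 1.

x ≡ 9993 (mod 15912).


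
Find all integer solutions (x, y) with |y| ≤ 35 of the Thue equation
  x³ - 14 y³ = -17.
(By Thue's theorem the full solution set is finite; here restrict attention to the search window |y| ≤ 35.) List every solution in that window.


The equation is x³ - 14y³ = -17. For fixed y, x³ = 14·y³ − 17, so a solution requires the RHS to be a perfect cube.
Strategy: iterate y from -35 to 35, compute RHS = 14·y³ − 17, and check whether it is a (positive or negative) perfect cube.
Check small values of y:
  y = 0: RHS = -17 is not a perfect cube.
  y = 1: RHS = -3 is not a perfect cube.
  y = -1: RHS = -31 is not a perfect cube.
  y = 2: RHS = 95 is not a perfect cube.
  y = -2: RHS = -129 is not a perfect cube.
  y = 3: RHS = 361 is not a perfect cube.
  y = -3: RHS = -395 is not a perfect cube.
Continuing the search up to |y| = 35 finds no solutions either.
No (x, y) in the scanned range satisfies the equation.

No integer solutions with |y| ≤ 35.
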